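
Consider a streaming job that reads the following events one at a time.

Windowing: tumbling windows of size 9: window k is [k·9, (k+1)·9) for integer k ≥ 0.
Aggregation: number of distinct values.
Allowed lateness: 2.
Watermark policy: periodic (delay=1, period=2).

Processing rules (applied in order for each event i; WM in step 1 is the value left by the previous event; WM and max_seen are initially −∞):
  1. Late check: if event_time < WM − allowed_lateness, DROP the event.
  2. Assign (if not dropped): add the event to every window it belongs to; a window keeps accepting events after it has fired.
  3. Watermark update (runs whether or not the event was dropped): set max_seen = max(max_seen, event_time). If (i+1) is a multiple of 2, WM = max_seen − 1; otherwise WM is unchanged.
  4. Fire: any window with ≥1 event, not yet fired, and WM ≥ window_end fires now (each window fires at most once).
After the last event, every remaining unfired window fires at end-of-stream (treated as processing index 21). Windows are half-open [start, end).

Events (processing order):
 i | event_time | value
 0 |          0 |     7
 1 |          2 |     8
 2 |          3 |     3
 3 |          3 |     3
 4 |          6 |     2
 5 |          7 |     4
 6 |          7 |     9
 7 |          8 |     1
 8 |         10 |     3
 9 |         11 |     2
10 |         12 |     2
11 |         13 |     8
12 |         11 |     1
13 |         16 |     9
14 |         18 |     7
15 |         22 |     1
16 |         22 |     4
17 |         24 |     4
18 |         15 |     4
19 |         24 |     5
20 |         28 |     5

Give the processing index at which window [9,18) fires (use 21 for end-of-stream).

15

i=0 t=0 v=7: → [0,9); WM=−∞
i=1 t=2 v=8: → [0,9); WM=1
i=2 t=3 v=3: → [0,9); WM=1
i=3 t=3 v=3: → [0,9); WM=2
i=4 t=6 v=2: → [0,9); WM=2
i=5 t=7 v=4: → [0,9); WM=6
i=6 t=7 v=9: → [0,9); WM=6
i=7 t=8 v=1: → [0,9); WM=7
i=8 t=10 v=3: → [9,18); WM=7
i=9 t=11 v=2: → [9,18); WM=10; [0,9) fires=7
i=10 t=12 v=2: → [9,18); WM=10
i=11 t=13 v=8: → [9,18); WM=12
i=12 t=11 v=1: → [9,18); WM=12
i=13 t=16 v=9: → [9,18); WM=15
i=14 t=18 v=7: → [18,27); WM=15
i=15 t=22 v=1: → [18,27); WM=21; [9,18) fires=5
i=16 t=22 v=4: → [18,27); WM=21
i=17 t=24 v=4: → [18,27); WM=23
i=18 t=15 v=4: DROP (t<23-2); WM=23
i=19 t=24 v=5: → [18,27); WM=23
i=20 t=28 v=5: → [27,36); WM=23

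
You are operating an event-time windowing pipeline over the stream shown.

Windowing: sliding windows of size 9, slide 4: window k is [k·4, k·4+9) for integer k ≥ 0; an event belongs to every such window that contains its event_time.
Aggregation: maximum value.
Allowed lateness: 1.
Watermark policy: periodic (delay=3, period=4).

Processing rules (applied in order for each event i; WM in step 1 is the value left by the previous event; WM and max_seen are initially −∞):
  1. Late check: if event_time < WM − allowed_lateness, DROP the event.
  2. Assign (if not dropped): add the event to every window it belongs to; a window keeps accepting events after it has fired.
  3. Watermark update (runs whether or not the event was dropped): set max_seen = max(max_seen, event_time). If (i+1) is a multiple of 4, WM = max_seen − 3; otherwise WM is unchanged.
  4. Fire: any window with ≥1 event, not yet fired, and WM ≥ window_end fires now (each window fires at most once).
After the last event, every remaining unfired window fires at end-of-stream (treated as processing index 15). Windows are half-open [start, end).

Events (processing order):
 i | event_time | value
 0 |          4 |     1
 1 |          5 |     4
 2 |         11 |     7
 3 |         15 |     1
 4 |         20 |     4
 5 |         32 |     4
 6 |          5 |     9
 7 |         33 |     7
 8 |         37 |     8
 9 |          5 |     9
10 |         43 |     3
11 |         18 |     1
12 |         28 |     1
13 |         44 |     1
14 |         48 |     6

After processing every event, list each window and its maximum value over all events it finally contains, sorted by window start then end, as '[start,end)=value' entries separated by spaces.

i=0 t=4 v=1: → [4,13),[0,9); WM=−∞
i=1 t=5 v=4: → [4,13),[0,9); WM=−∞
i=2 t=11 v=7: → [8,17),[4,13); WM=−∞
i=3 t=15 v=1: → [12,21),[8,17); WM=12; [0,9) fires=4
i=4 t=20 v=4: → [20,29),[16,25),[12,21); WM=12
i=5 t=32 v=4: → [32,41),[28,37),[24,33); WM=12
i=6 t=5 v=9: DROP (t<12-1); WM=12
i=7 t=33 v=7: → [32,41),[28,37); WM=30; [4,13) fires=7 [8,17) fires=7 [12,21) fires=4 [16,25) fires=4 [20,29) fires=4
i=8 t=37 v=8: → [36,45),[32,41); WM=30
i=9 t=5 v=9: DROP (t<30-1); WM=30
i=10 t=43 v=3: → [40,49),[36,45); WM=30
i=11 t=18 v=1: DROP (t<30-1); WM=40; [24,33) fires=4 [28,37) fires=7
i=12 t=28 v=1: DROP (t<40-1); WM=40
i=13 t=44 v=1: → [44,53),[40,49),[36,45); WM=40
i=14 t=48 v=6: → [48,57),[44,53),[40,49); WM=40

[0,9)=4 [4,13)=7 [8,17)=7 [12,21)=4 [16,25)=4 [20,29)=4 [24,33)=4 [28,37)=7 [32,41)=8 [36,45)=8 [40,49)=6 [44,53)=6 [48,57)=6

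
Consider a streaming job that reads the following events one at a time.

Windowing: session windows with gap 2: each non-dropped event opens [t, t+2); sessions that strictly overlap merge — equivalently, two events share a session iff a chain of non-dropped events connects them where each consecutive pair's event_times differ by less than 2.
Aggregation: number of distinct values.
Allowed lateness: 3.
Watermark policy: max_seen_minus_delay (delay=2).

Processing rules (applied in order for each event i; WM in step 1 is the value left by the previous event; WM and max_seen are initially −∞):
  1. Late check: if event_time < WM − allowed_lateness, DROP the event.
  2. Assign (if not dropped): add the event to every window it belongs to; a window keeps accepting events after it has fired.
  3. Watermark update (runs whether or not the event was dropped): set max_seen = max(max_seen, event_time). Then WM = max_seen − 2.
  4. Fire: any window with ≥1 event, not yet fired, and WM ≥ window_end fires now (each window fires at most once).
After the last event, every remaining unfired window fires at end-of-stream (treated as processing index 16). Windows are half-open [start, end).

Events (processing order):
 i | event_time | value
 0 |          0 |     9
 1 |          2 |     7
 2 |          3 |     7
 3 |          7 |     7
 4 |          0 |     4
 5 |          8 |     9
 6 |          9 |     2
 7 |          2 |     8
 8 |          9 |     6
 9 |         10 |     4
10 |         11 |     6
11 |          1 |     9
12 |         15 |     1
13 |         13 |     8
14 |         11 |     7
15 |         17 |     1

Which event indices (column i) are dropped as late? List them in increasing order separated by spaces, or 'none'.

4 7 11

i=0 t=0 v=9: → [0,2); WM=-2
i=1 t=2 v=7: → [2,4); WM=0
i=2 t=3 v=7: → [2,5); WM=1
i=3 t=7 v=7: → [7,9); WM=5
i=4 t=0 v=4: DROP (t<5-3); WM=5
i=5 t=8 v=9: → [7,10); WM=6
i=6 t=9 v=2: → [7,11); WM=7
i=7 t=2 v=8: DROP (t<7-3); WM=7
i=8 t=9 v=6: → [7,11); WM=7
i=9 t=10 v=4: → [7,12); WM=8
i=10 t=11 v=6: → [7,13); WM=9
i=11 t=1 v=9: DROP (t<9-3); WM=9
i=12 t=15 v=1: → [15,17); WM=13
i=13 t=13 v=8: → [13,15); WM=13
i=14 t=11 v=7: → [7,13); WM=13
i=15 t=17 v=1: → [17,19); WM=15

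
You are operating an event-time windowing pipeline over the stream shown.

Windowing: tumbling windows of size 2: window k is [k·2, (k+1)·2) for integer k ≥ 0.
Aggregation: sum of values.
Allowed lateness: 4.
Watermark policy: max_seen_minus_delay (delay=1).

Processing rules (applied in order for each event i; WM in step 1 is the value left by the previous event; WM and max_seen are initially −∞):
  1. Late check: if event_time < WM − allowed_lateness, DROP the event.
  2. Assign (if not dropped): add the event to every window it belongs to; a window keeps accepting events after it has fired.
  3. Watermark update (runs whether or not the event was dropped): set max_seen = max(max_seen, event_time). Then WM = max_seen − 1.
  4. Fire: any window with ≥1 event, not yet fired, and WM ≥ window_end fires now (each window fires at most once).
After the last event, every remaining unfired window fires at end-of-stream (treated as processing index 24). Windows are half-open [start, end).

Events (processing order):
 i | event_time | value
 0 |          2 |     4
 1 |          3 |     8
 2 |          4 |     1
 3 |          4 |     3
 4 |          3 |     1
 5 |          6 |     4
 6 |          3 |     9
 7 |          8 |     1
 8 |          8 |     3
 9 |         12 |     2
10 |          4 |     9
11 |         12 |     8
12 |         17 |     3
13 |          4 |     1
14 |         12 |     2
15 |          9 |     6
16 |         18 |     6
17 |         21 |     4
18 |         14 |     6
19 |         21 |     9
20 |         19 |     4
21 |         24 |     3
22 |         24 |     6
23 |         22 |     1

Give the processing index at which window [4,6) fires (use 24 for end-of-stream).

7

i=0 t=2 v=4: → [2,4); WM=1
i=1 t=3 v=8: → [2,4); WM=2
i=2 t=4 v=1: → [4,6); WM=3
i=3 t=4 v=3: → [4,6); WM=3
i=4 t=3 v=1: → [2,4); WM=3
i=5 t=6 v=4: → [6,8); WM=5; [2,4) fires=13
i=6 t=3 v=9: → [2,4); WM=5
i=7 t=8 v=1: → [8,10); WM=7; [4,6) fires=4
i=8 t=8 v=3: → [8,10); WM=7
i=9 t=12 v=2: → [12,14); WM=11; [6,8) fires=4 [8,10) fires=4
i=10 t=4 v=9: DROP (t<11-4); WM=11
i=11 t=12 v=8: → [12,14); WM=11
i=12 t=17 v=3: → [16,18); WM=16; [12,14) fires=10
i=13 t=4 v=1: DROP (t<16-4); WM=16
i=14 t=12 v=2: → [12,14); WM=16
i=15 t=9 v=6: DROP (t<16-4); WM=16
i=16 t=18 v=6: → [18,20); WM=17
i=17 t=21 v=4: → [20,22); WM=20; [16,18) fires=3 [18,20) fires=6
i=18 t=14 v=6: DROP (t<20-4); WM=20
i=19 t=21 v=9: → [20,22); WM=20
i=20 t=19 v=4: → [18,20); WM=20
i=21 t=24 v=3: → [24,26); WM=23; [20,22) fires=13
i=22 t=24 v=6: → [24,26); WM=23
i=23 t=22 v=1: → [22,24); WM=23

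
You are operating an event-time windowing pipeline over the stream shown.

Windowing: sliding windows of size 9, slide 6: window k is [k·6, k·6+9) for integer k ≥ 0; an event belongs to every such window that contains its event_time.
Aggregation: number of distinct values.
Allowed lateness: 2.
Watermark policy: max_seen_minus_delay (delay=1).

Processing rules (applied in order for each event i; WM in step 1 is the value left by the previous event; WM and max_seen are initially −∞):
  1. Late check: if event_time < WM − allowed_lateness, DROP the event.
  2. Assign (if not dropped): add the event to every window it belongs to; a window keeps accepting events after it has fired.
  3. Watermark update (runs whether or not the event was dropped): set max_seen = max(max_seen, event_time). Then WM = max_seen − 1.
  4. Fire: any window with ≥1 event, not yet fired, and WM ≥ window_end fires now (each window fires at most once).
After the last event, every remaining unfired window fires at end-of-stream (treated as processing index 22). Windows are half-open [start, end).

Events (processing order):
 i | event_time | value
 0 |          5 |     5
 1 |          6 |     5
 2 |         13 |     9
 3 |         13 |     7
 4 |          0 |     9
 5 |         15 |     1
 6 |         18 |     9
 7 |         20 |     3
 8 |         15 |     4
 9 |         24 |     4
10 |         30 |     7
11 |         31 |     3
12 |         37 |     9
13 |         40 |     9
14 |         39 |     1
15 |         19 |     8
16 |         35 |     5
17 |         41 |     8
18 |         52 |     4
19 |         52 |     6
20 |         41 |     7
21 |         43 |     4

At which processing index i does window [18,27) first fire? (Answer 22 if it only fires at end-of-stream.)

10

i=0 t=5 v=5: → [0,9); WM=4
i=1 t=6 v=5: → [6,15),[0,9); WM=5
i=2 t=13 v=9: → [12,21),[6,15); WM=12; [0,9) fires=1
i=3 t=13 v=7: → [12,21),[6,15); WM=12
i=4 t=0 v=9: DROP (t<12-2); WM=12
i=5 t=15 v=1: → [12,21); WM=14
i=6 t=18 v=9: → [18,27),[12,21); WM=17; [6,15) fires=3
i=7 t=20 v=3: → [18,27),[12,21); WM=19
i=8 t=15 v=4: DROP (t<19-2); WM=19
i=9 t=24 v=4: → [24,33),[18,27); WM=23; [12,21) fires=4
i=10 t=30 v=7: → [30,39),[24,33); WM=29; [18,27) fires=3
i=11 t=31 v=3: → [30,39),[24,33); WM=30
i=12 t=37 v=9: → [36,45),[30,39); WM=36; [24,33) fires=3
i=13 t=40 v=9: → [36,45); WM=39; [30,39) fires=3
i=14 t=39 v=1: → [36,45); WM=39
i=15 t=19 v=8: DROP (t<39-2); WM=39
i=16 t=35 v=5: DROP (t<39-2); WM=39
i=17 t=41 v=8: → [36,45); WM=40
i=18 t=52 v=4: → [48,57); WM=51; [36,45) fires=3
i=19 t=52 v=6: → [48,57); WM=51
i=20 t=41 v=7: DROP (t<51-2); WM=51
i=21 t=43 v=4: DROP (t<51-2); WM=51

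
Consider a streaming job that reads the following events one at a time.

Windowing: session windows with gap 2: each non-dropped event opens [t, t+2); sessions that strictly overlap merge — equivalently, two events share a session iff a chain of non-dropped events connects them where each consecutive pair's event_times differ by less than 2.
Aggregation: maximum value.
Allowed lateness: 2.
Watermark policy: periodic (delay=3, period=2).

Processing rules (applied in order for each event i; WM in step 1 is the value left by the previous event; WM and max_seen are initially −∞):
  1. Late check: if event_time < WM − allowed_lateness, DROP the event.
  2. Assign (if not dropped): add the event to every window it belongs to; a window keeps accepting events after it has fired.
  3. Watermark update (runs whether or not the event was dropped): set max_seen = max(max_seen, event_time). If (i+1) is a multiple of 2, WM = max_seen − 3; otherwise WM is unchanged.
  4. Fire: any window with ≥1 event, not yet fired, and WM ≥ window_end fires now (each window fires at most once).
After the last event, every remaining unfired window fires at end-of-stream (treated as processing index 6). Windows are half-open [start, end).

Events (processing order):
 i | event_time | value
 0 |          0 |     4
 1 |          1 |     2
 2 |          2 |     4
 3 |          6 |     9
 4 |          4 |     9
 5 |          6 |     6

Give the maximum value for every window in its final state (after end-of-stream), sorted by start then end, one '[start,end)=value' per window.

[0,4)=4 [4,6)=9 [6,8)=9

i=0 t=0 v=4: → [0,2); WM=−∞
i=1 t=1 v=2: → [0,3); WM=-2
i=2 t=2 v=4: → [0,4); WM=-2
i=3 t=6 v=9: → [6,8); WM=3
i=4 t=4 v=9: → [4,6); WM=3
i=5 t=6 v=6: → [6,8); WM=3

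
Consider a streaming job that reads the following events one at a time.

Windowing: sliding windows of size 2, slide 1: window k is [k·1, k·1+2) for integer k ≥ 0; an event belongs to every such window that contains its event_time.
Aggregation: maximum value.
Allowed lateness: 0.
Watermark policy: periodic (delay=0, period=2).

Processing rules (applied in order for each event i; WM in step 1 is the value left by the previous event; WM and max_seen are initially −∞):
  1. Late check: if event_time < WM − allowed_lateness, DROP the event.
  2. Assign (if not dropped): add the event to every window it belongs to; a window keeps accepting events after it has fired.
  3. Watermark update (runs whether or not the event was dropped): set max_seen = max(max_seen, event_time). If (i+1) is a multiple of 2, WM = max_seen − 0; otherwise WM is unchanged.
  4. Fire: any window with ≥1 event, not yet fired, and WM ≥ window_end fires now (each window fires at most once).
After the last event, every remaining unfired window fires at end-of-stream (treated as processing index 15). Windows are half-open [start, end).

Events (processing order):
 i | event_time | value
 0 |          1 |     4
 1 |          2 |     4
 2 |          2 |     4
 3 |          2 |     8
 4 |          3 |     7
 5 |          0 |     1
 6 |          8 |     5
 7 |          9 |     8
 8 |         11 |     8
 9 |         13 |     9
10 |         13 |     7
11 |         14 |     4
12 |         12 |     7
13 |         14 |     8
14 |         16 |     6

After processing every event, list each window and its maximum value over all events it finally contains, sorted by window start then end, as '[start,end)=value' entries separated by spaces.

[0,2)=4 [1,3)=8 [2,4)=8 [3,5)=7 [7,9)=5 [8,10)=8 [9,11)=8 [10,12)=8 [11,13)=8 [12,14)=9 [13,15)=9 [14,16)=8 [15,17)=6 [16,18)=6

i=0 t=1 v=4: → [1,3),[0,2); WM=−∞
i=1 t=2 v=4: → [2,4),[1,3); WM=2; [0,2) fires=4
i=2 t=2 v=4: → [2,4),[1,3); WM=2
i=3 t=2 v=8: → [2,4),[1,3); WM=2
i=4 t=3 v=7: → [3,5),[2,4); WM=2
i=5 t=0 v=1: DROP (t<2-0); WM=3; [1,3) fires=8
i=6 t=8 v=5: → [8,10),[7,9); WM=3
i=7 t=9 v=8: → [9,11),[8,10); WM=9; [2,4) fires=8 [3,5) fires=7 [7,9) fires=5
i=8 t=11 v=8: → [11,13),[10,12); WM=9
i=9 t=13 v=9: → [13,15),[12,14); WM=13; [8,10) fires=8 [9,11) fires=8 [10,12) fires=8 [11,13) fires=8
i=10 t=13 v=7: → [13,15),[12,14); WM=13
i=11 t=14 v=4: → [14,16),[13,15); WM=14; [12,14) fires=9
i=12 t=12 v=7: DROP (t<14-0); WM=14
i=13 t=14 v=8: → [14,16),[13,15); WM=14
i=14 t=16 v=6: → [16,18),[15,17); WM=14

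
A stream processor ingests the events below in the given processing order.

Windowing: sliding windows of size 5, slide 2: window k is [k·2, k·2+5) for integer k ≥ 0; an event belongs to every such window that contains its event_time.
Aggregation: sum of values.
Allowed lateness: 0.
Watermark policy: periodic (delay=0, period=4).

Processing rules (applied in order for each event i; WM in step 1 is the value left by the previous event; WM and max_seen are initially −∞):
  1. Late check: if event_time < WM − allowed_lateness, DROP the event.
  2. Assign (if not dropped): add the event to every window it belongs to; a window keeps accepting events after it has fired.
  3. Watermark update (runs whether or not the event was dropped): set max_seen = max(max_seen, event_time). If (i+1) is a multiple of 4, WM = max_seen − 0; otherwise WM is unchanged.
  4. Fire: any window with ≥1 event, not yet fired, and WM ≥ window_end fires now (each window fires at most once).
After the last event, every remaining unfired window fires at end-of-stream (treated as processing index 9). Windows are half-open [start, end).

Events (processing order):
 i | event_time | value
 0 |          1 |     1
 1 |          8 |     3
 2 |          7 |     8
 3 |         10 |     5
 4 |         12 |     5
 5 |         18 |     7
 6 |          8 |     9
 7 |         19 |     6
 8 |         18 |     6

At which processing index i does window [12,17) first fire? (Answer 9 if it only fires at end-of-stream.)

i=0 t=1 v=1: → [0,5); WM=−∞
i=1 t=8 v=3: → [8,13),[6,11),[4,9); WM=−∞
i=2 t=7 v=8: → [6,11),[4,9); WM=−∞
i=3 t=10 v=5: → [10,15),[8,13),[6,11); WM=10; [0,5) fires=1 [4,9) fires=11
i=4 t=12 v=5: → [12,17),[10,15),[8,13); WM=10
i=5 t=18 v=7: → [18,23),[16,21),[14,19); WM=10
i=6 t=8 v=9: DROP (t<10-0); WM=10
i=7 t=19 v=6: → [18,23),[16,21); WM=19; [6,11) fires=16 [8,13) fires=13 [10,15) fires=10 [12,17) fires=5 [14,19) fires=7
i=8 t=18 v=6: DROP (t<19-0); WM=19

7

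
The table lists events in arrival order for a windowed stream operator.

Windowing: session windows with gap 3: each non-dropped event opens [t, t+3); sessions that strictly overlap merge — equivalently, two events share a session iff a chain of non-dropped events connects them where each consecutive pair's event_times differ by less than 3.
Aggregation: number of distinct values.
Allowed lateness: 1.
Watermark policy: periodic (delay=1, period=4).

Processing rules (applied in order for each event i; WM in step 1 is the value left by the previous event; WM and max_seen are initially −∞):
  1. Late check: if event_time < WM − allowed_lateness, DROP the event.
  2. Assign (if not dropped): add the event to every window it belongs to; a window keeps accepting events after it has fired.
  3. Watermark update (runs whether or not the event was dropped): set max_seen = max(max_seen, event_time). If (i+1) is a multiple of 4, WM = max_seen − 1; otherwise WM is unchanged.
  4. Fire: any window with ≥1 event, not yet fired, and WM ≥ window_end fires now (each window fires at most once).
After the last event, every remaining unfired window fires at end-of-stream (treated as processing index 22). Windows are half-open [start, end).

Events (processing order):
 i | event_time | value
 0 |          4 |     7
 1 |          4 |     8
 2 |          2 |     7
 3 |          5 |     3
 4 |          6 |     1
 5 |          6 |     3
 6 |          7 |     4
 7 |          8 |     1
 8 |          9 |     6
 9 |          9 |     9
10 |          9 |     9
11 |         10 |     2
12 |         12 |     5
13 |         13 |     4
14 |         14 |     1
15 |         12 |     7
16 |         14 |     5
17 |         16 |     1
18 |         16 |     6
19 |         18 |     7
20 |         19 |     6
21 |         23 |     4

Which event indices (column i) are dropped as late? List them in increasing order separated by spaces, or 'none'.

none

i=0 t=4 v=7: → [4,7); WM=−∞
i=1 t=4 v=8: → [4,7); WM=−∞
i=2 t=2 v=7: → [2,7); WM=−∞
i=3 t=5 v=3: → [2,8); WM=4
i=4 t=6 v=1: → [2,9); WM=4
i=5 t=6 v=3: → [2,9); WM=4
i=6 t=7 v=4: → [2,10); WM=4
i=7 t=8 v=1: → [2,11); WM=7
i=8 t=9 v=6: → [2,12); WM=7
i=9 t=9 v=9: → [2,12); WM=7
i=10 t=9 v=9: → [2,12); WM=7
i=11 t=10 v=2: → [2,13); WM=9
i=12 t=12 v=5: → [2,15); WM=9
i=13 t=13 v=4: → [2,16); WM=9
i=14 t=14 v=1: → [2,17); WM=9
i=15 t=12 v=7: → [2,17); WM=13
i=16 t=14 v=5: → [2,17); WM=13
i=17 t=16 v=1: → [2,19); WM=13
i=18 t=16 v=6: → [2,19); WM=13
i=19 t=18 v=7: → [2,21); WM=17
i=20 t=19 v=6: → [2,22); WM=17
i=21 t=23 v=4: → [23,26); WM=17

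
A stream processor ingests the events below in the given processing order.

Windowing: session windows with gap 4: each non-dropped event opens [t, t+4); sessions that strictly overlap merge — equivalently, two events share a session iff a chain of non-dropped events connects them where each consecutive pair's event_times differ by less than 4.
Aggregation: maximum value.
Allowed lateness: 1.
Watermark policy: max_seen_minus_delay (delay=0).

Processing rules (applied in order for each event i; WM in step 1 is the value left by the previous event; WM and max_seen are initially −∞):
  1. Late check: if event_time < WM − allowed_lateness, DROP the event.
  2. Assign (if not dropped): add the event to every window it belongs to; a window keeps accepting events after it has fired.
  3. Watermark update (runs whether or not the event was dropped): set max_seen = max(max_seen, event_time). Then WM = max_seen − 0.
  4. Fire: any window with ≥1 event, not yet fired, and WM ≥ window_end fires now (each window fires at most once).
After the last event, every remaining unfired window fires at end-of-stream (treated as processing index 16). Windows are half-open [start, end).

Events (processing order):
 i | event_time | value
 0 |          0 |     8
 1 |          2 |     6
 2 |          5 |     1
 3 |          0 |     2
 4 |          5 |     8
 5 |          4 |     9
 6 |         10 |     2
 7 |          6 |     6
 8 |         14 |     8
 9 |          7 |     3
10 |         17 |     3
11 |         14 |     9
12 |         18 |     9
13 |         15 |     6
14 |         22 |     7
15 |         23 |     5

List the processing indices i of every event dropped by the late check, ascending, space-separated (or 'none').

i=0 t=0 v=8: → [0,4); WM=0
i=1 t=2 v=6: → [0,6); WM=2
i=2 t=5 v=1: → [0,9); WM=5
i=3 t=0 v=2: DROP (t<5-1); WM=5
i=4 t=5 v=8: → [0,9); WM=5
i=5 t=4 v=9: → [0,9); WM=5
i=6 t=10 v=2: → [10,14); WM=10
i=7 t=6 v=6: DROP (t<10-1); WM=10
i=8 t=14 v=8: → [14,18); WM=14
i=9 t=7 v=3: DROP (t<14-1); WM=14
i=10 t=17 v=3: → [14,21); WM=17
i=11 t=14 v=9: DROP (t<17-1); WM=17
i=12 t=18 v=9: → [14,22); WM=18
i=13 t=15 v=6: DROP (t<18-1); WM=18
i=14 t=22 v=7: → [22,26); WM=22
i=15 t=23 v=5: → [22,27); WM=23

3 7 9 11 13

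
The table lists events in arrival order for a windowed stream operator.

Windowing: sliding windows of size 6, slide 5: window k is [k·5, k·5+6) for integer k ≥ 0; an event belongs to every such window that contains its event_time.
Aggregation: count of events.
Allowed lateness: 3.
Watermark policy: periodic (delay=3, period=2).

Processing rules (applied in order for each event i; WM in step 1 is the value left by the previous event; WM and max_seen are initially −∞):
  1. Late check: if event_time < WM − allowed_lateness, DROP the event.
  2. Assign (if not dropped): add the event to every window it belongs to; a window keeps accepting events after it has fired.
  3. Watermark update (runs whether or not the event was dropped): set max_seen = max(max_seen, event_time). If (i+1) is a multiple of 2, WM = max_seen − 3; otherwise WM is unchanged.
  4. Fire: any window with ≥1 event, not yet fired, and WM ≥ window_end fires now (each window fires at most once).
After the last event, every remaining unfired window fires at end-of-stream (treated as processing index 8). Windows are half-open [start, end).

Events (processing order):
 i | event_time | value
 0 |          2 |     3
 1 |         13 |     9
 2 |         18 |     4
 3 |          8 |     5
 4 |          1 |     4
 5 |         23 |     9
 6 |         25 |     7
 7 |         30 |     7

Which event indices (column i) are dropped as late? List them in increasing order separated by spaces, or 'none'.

i=0 t=2 v=3: → [0,6); WM=−∞
i=1 t=13 v=9: → [10,16); WM=10; [0,6) fires=1
i=2 t=18 v=4: → [15,21); WM=10
i=3 t=8 v=5: → [5,11); WM=15; [5,11) fires=1
i=4 t=1 v=4: DROP (t<15-3); WM=15
i=5 t=23 v=9: → [20,26); WM=20; [10,16) fires=1
i=6 t=25 v=7: → [25,31),[20,26); WM=20
i=7 t=30 v=7: → [30,36),[25,31); WM=27; [15,21) fires=1 [20,26) fires=2

4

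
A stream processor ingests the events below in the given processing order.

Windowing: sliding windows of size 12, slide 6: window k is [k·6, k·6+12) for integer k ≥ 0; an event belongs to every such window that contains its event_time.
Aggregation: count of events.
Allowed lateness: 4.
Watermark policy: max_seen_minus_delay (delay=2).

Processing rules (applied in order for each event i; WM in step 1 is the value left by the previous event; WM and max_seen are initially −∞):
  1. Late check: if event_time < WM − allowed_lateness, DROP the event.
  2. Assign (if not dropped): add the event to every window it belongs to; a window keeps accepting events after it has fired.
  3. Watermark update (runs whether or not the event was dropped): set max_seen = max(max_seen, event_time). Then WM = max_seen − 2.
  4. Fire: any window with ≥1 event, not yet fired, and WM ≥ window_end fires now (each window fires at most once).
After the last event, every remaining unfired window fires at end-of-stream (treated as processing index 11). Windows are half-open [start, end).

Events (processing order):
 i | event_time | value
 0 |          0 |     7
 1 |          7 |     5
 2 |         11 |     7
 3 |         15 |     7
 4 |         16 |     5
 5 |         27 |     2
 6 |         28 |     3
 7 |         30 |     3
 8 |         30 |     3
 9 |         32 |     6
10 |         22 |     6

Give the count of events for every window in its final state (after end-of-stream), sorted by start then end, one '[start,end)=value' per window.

i=0 t=0 v=7: → [0,12); WM=-2
i=1 t=7 v=5: → [6,18),[0,12); WM=5
i=2 t=11 v=7: → [6,18),[0,12); WM=9
i=3 t=15 v=7: → [12,24),[6,18); WM=13; [0,12) fires=3
i=4 t=16 v=5: → [12,24),[6,18); WM=14
i=5 t=27 v=2: → [24,36),[18,30); WM=25; [6,18) fires=4 [12,24) fires=2
i=6 t=28 v=3: → [24,36),[18,30); WM=26
i=7 t=30 v=3: → [30,42),[24,36); WM=28
i=8 t=30 v=3: → [30,42),[24,36); WM=28
i=9 t=32 v=6: → [30,42),[24,36); WM=30; [18,30) fires=2
i=10 t=22 v=6: DROP (t<30-4); WM=30

[0,12)=3 [6,18)=4 [12,24)=2 [18,30)=2 [24,36)=5 [30,42)=3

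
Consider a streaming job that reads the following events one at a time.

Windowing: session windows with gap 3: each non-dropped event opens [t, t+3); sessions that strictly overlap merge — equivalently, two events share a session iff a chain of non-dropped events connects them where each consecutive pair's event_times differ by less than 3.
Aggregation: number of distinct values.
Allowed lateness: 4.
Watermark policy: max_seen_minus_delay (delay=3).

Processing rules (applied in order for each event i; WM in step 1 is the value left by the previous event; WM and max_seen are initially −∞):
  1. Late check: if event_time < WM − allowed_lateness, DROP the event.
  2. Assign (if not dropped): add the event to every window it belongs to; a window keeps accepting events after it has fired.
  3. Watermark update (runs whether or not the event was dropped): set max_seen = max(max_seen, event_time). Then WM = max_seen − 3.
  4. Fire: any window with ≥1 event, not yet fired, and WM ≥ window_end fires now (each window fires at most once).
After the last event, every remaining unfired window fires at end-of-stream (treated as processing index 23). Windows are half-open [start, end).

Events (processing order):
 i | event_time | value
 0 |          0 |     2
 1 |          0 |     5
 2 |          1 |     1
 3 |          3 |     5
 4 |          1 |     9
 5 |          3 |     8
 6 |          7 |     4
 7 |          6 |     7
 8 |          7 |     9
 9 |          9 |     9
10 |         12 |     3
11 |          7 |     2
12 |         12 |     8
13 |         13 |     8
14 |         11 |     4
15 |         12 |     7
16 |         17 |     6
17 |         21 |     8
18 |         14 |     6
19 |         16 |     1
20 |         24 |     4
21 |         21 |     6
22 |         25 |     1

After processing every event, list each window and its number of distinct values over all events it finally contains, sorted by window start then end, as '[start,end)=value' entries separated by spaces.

[0,6)=5 [6,20)=8 [21,24)=2 [24,28)=2

i=0 t=0 v=2: → [0,3); WM=-3
i=1 t=0 v=5: → [0,3); WM=-3
i=2 t=1 v=1: → [0,4); WM=-2
i=3 t=3 v=5: → [0,6); WM=0
i=4 t=1 v=9: → [0,6); WM=0
i=5 t=3 v=8: → [0,6); WM=0
i=6 t=7 v=4: → [7,10); WM=4
i=7 t=6 v=7: → [6,10); WM=4
i=8 t=7 v=9: → [6,10); WM=4
i=9 t=9 v=9: → [6,12); WM=6
i=10 t=12 v=3: → [12,15); WM=9
i=11 t=7 v=2: → [6,12); WM=9
i=12 t=12 v=8: → [12,15); WM=9
i=13 t=13 v=8: → [12,16); WM=10
i=14 t=11 v=4: → [6,16); WM=10
i=15 t=12 v=7: → [6,16); WM=10
i=16 t=17 v=6: → [17,20); WM=14
i=17 t=21 v=8: → [21,24); WM=18
i=18 t=14 v=6: → [6,17); WM=18
i=19 t=16 v=1: → [6,20); WM=18
i=20 t=24 v=4: → [24,27); WM=21
i=21 t=21 v=6: → [21,24); WM=21
i=22 t=25 v=1: → [24,28); WM=22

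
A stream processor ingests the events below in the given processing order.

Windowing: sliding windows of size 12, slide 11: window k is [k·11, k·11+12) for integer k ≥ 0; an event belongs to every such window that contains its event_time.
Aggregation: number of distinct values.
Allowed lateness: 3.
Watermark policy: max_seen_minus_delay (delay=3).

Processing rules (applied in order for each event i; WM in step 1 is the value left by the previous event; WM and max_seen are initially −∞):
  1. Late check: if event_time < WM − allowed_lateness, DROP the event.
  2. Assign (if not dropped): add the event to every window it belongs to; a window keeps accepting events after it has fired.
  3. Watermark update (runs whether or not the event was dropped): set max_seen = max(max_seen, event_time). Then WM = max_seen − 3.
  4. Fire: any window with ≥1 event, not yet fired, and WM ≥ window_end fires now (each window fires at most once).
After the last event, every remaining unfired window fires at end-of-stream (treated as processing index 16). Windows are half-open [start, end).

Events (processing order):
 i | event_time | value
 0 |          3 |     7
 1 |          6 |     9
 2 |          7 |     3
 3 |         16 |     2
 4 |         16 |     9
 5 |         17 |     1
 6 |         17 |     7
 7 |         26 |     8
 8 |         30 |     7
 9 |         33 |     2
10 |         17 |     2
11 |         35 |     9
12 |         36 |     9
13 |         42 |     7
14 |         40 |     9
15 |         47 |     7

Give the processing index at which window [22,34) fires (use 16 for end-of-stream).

i=0 t=3 v=7: → [0,12); WM=0
i=1 t=6 v=9: → [0,12); WM=3
i=2 t=7 v=3: → [0,12); WM=4
i=3 t=16 v=2: → [11,23); WM=13; [0,12) fires=3
i=4 t=16 v=9: → [11,23); WM=13
i=5 t=17 v=1: → [11,23); WM=14
i=6 t=17 v=7: → [11,23); WM=14
i=7 t=26 v=8: → [22,34); WM=23; [11,23) fires=4
i=8 t=30 v=7: → [22,34); WM=27
i=9 t=33 v=2: → [33,45),[22,34); WM=30
i=10 t=17 v=2: DROP (t<30-3); WM=30
i=11 t=35 v=9: → [33,45); WM=32
i=12 t=36 v=9: → [33,45); WM=33
i=13 t=42 v=7: → [33,45); WM=39; [22,34) fires=3
i=14 t=40 v=9: → [33,45); WM=39
i=15 t=47 v=7: → [44,56); WM=44

13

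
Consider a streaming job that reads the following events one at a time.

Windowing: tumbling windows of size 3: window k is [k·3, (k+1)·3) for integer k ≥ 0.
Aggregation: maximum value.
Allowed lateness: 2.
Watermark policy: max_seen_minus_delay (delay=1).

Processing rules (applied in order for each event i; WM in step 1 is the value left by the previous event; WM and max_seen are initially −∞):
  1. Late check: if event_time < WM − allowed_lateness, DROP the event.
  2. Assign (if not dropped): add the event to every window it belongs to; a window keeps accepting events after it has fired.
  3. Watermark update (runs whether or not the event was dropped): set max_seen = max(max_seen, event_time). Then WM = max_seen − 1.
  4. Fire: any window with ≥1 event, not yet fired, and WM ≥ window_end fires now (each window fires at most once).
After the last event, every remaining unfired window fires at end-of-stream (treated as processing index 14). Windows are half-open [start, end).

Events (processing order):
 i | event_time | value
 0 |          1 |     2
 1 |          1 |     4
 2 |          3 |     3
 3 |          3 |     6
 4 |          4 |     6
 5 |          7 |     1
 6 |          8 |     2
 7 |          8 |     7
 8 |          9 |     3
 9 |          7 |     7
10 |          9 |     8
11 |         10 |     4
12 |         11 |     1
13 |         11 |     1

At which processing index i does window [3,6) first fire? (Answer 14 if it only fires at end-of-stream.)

5

i=0 t=1 v=2: → [0,3); WM=0
i=1 t=1 v=4: → [0,3); WM=0
i=2 t=3 v=3: → [3,6); WM=2
i=3 t=3 v=6: → [3,6); WM=2
i=4 t=4 v=6: → [3,6); WM=3; [0,3) fires=4
i=5 t=7 v=1: → [6,9); WM=6; [3,6) fires=6
i=6 t=8 v=2: → [6,9); WM=7
i=7 t=8 v=7: → [6,9); WM=7
i=8 t=9 v=3: → [9,12); WM=8
i=9 t=7 v=7: → [6,9); WM=8
i=10 t=9 v=8: → [9,12); WM=8
i=11 t=10 v=4: → [9,12); WM=9; [6,9) fires=7
i=12 t=11 v=1: → [9,12); WM=10
i=13 t=11 v=1: → [9,12); WM=10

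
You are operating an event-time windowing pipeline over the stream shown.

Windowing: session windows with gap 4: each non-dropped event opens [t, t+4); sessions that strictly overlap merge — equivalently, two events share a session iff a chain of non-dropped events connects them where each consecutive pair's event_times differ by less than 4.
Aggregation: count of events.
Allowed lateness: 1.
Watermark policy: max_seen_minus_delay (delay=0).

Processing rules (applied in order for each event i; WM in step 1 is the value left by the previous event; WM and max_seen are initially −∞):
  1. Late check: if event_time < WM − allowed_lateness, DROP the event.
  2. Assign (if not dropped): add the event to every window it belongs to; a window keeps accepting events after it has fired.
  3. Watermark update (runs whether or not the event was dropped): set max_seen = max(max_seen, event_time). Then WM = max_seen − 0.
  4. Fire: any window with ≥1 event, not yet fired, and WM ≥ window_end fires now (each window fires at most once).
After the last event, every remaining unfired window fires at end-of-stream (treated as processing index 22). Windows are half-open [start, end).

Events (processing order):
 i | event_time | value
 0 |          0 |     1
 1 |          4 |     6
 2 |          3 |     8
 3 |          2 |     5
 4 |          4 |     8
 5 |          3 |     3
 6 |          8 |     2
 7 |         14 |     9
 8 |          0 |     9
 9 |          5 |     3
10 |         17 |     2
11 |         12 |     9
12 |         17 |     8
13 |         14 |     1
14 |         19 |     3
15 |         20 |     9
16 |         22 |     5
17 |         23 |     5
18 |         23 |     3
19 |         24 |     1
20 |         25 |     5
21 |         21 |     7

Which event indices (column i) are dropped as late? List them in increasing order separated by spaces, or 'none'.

3 8 9 11 13 21

i=0 t=0 v=1: → [0,4); WM=0
i=1 t=4 v=6: → [4,8); WM=4
i=2 t=3 v=8: → [0,8); WM=4
i=3 t=2 v=5: DROP (t<4-1); WM=4
i=4 t=4 v=8: → [0,8); WM=4
i=5 t=3 v=3: → [0,8); WM=4
i=6 t=8 v=2: → [8,12); WM=8
i=7 t=14 v=9: → [14,18); WM=14
i=8 t=0 v=9: DROP (t<14-1); WM=14
i=9 t=5 v=3: DROP (t<14-1); WM=14
i=10 t=17 v=2: → [14,21); WM=17
i=11 t=12 v=9: DROP (t<17-1); WM=17
i=12 t=17 v=8: → [14,21); WM=17
i=13 t=14 v=1: DROP (t<17-1); WM=17
i=14 t=19 v=3: → [14,23); WM=19
i=15 t=20 v=9: → [14,24); WM=20
i=16 t=22 v=5: → [14,26); WM=22
i=17 t=23 v=5: → [14,27); WM=23
i=18 t=23 v=3: → [14,27); WM=23
i=19 t=24 v=1: → [14,28); WM=24
i=20 t=25 v=5: → [14,29); WM=25
i=21 t=21 v=7: DROP (t<25-1); WM=25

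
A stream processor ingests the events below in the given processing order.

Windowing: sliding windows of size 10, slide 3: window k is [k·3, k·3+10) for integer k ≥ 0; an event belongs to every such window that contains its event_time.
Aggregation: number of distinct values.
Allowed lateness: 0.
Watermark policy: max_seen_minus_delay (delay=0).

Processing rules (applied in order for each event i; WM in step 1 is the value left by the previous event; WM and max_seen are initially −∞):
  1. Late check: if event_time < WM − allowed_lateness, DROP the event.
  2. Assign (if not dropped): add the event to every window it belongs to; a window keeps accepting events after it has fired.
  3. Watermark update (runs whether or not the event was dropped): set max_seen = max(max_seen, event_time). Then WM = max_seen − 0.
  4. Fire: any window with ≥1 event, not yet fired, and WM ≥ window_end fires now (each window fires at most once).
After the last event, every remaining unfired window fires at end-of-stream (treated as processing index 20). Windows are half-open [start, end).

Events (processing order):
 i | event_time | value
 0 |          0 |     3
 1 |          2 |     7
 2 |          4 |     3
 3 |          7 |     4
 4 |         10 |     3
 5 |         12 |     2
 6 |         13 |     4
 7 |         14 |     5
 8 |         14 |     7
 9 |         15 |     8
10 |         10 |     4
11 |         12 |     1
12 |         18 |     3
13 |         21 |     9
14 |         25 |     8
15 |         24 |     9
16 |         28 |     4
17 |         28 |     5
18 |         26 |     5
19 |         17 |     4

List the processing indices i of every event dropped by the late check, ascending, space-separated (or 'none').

i=0 t=0 v=3: → [0,10); WM=0
i=1 t=2 v=7: → [0,10); WM=2
i=2 t=4 v=3: → [3,13),[0,10); WM=4
i=3 t=7 v=4: → [6,16),[3,13),[0,10); WM=7
i=4 t=10 v=3: → [9,19),[6,16),[3,13); WM=10; [0,10) fires=3
i=5 t=12 v=2: → [12,22),[9,19),[6,16),[3,13); WM=12
i=6 t=13 v=4: → [12,22),[9,19),[6,16); WM=13; [3,13) fires=3
i=7 t=14 v=5: → [12,22),[9,19),[6,16); WM=14
i=8 t=14 v=7: → [12,22),[9,19),[6,16); WM=14
i=9 t=15 v=8: → [15,25),[12,22),[9,19),[6,16); WM=15
i=10 t=10 v=4: DROP (t<15-0); WM=15
i=11 t=12 v=1: DROP (t<15-0); WM=15
i=12 t=18 v=3: → [18,28),[15,25),[12,22),[9,19); WM=18; [6,16) fires=6
i=13 t=21 v=9: → [21,31),[18,28),[15,25),[12,22); WM=21; [9,19) fires=6
i=14 t=25 v=8: → [24,34),[21,31),[18,28); WM=25; [12,22) fires=7 [15,25) fires=3
i=15 t=24 v=9: DROP (t<25-0); WM=25
i=16 t=28 v=4: → [27,37),[24,34),[21,31); WM=28; [18,28) fires=3
i=17 t=28 v=5: → [27,37),[24,34),[21,31); WM=28
i=18 t=26 v=5: DROP (t<28-0); WM=28
i=19 t=17 v=4: DROP (t<28-0); WM=28

10 11 15 18 19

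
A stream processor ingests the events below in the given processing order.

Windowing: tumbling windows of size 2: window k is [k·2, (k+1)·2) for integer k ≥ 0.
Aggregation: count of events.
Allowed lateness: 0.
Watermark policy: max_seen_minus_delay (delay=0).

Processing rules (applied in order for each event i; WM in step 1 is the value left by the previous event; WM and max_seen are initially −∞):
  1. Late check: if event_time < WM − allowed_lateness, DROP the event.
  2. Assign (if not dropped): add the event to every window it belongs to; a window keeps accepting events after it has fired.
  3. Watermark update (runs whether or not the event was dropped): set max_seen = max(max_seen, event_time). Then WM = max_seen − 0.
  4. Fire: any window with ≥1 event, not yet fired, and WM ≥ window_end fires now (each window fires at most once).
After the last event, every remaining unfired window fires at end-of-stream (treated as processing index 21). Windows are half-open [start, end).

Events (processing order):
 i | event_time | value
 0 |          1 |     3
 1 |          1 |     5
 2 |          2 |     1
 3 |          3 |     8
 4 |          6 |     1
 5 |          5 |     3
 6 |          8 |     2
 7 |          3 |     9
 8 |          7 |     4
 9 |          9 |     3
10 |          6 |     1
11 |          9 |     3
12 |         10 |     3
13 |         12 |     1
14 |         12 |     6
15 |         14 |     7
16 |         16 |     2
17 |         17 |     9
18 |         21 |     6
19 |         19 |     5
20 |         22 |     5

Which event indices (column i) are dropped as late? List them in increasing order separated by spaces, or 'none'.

i=0 t=1 v=3: → [0,2); WM=1
i=1 t=1 v=5: → [0,2); WM=1
i=2 t=2 v=1: → [2,4); WM=2; [0,2) fires=2
i=3 t=3 v=8: → [2,4); WM=3
i=4 t=6 v=1: → [6,8); WM=6; [2,4) fires=2
i=5 t=5 v=3: DROP (t<6-0); WM=6
i=6 t=8 v=2: → [8,10); WM=8; [6,8) fires=1
i=7 t=3 v=9: DROP (t<8-0); WM=8
i=8 t=7 v=4: DROP (t<8-0); WM=8
i=9 t=9 v=3: → [8,10); WM=9
i=10 t=6 v=1: DROP (t<9-0); WM=9
i=11 t=9 v=3: → [8,10); WM=9
i=12 t=10 v=3: → [10,12); WM=10; [8,10) fires=3
i=13 t=12 v=1: → [12,14); WM=12; [10,12) fires=1
i=14 t=12 v=6: → [12,14); WM=12
i=15 t=14 v=7: → [14,16); WM=14; [12,14) fires=2
i=16 t=16 v=2: → [16,18); WM=16; [14,16) fires=1
i=17 t=17 v=9: → [16,18); WM=17
i=18 t=21 v=6: → [20,22); WM=21; [16,18) fires=2
i=19 t=19 v=5: DROP (t<21-0); WM=21
i=20 t=22 v=5: → [22,24); WM=22; [20,22) fires=1

5 7 8 10 19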